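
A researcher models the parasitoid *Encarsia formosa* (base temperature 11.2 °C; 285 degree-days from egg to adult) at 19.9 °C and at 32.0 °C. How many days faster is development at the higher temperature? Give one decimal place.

At 19.9 °C: 285 / (19.9 − 11.2) = 285 / 8.7 = 32.759 d.
At 32.0 °C: 285 / (32.0 − 11.2) = 285 / 20.8 = 13.702 d.
Difference = |32.759 − 13.702| = 19.057 ≈ 19.1 days.

19.1 days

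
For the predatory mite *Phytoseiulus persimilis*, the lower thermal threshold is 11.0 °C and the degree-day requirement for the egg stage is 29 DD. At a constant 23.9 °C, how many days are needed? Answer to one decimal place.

2.2 days

Daily accumulation = 23.9 − 11.0 = 12.9 DD/day.
Duration = 29 / 12.9 = 2.248 ≈ 2.2 days.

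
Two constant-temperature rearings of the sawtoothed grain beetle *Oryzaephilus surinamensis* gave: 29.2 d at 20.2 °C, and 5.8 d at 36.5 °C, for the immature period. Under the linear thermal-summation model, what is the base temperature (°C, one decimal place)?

16.2 °C

Equal thermal constants: D₁(T₁ − T_b) = D₂(T₂ − T_b).
29.2·(20.2 − T_b) = 5.8·(36.5 − T_b)
T_b = (29.2·20.2 − 5.8·36.5) / (29.2 − 5.8) = 378.14 / 23.4 = 16.160 °C ≈ 16.2 °C.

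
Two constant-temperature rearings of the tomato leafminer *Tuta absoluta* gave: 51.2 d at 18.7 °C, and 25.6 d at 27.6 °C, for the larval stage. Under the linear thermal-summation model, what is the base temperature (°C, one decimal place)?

Linear rate model ⇒ the product D·(T − T_b) is constant across temperatures.
51.2·(18.7 − T_b) = 25.6·(27.6 − T_b)
T_b = (51.2·18.7 − 25.6·27.6) / (51.2 − 25.6) = 250.88 / 25.6 = 9.800 °C ≈ 9.8 °C.

9.8 °C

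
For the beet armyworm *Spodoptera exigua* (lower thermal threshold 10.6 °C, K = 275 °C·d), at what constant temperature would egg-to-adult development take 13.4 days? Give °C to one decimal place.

31.1 °C

Required daily accumulation = 275 / 13.4 = 20.522 DD/day.
T = T_base + 20.522 = 10.6 + 20.522 = 31.122 ≈ 31.1 °C.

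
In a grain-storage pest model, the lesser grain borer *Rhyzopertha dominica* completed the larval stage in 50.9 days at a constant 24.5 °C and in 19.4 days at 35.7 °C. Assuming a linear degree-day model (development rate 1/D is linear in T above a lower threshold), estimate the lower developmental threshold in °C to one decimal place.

17.6 °C

Under the model K = D·(T − T_b), so D₁·(T₁ − T_b) = D₂·(T₂ − T_b).
50.9·(24.5 − T_b) = 19.4·(35.7 − T_b)
T_b = (50.9·24.5 − 19.4·35.7) / (50.9 − 19.4) = 554.47 / 31.5 = 17.602 °C ≈ 17.6 °C.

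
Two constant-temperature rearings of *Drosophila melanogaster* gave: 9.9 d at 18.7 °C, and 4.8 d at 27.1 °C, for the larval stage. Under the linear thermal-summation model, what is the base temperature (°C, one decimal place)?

Under the model K = D·(T − T_b), so D₁·(T₁ − T_b) = D₂·(T₂ − T_b).
9.9·(18.7 − T_b) = 4.8·(27.1 − T_b)
T_b = (9.9·18.7 − 4.8·27.1) / (9.9 − 4.8) = 55.05 / 5.1 = 10.794 °C ≈ 10.8 °C.

10.8 °C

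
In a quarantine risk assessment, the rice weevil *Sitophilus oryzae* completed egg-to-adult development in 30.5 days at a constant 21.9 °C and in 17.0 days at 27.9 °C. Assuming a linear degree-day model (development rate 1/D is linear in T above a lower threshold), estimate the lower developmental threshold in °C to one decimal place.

14.3 °C

Equal thermal constants: D₁(T₁ − T_b) = D₂(T₂ − T_b).
30.5·(21.9 − T_b) = 17.0·(27.9 − T_b)
T_b = (30.5·21.9 − 17.0·27.9) / (30.5 − 17.0) = 193.65 / 13.5 = 14.344 °C ≈ 14.3 °C.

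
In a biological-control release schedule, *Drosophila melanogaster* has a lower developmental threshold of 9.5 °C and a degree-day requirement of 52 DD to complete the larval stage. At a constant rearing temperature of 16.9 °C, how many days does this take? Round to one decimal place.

Daily accumulation = 16.9 − 9.5 = 7.4 DD/day.
Duration = 52 / 7.4 = 7.027 ≈ 7.0 days.

7.0 days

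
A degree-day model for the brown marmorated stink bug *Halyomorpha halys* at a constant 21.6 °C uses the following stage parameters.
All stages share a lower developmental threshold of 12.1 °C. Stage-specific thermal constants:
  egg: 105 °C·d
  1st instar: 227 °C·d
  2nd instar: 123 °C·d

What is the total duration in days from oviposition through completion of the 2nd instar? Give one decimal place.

Daily accumulation at 21.6 °C = 21.6 − 12.1 = 9.5 DD/day.
Total K = 105 + 227 + 123 = 455 DD.
Total duration = 455 / 9.5 = 47.895 ≈ 47.9 days.

47.9 days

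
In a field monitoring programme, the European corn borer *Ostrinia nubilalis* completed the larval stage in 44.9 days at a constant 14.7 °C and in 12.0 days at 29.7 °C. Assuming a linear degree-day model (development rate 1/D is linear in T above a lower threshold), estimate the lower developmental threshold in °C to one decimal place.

9.2 °C

Equal thermal constants: D₁(T₁ − T_b) = D₂(T₂ − T_b).
44.9·(14.7 − T_b) = 12.0·(29.7 − T_b)
T_b = (44.9·14.7 − 12.0·29.7) / (44.9 − 12.0) = 303.63 / 32.9 = 9.229 °C ≈ 9.2 °C.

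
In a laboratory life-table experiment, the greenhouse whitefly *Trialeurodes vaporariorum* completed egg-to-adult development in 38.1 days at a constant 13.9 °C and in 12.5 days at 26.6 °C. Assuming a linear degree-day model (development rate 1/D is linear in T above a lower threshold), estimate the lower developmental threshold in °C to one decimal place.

7.7 °C

Linear rate model ⇒ the product D·(T − T_b) is constant across temperatures.
38.1·(13.9 − T_b) = 12.5·(26.6 − T_b)
T_b = (38.1·13.9 − 12.5·26.6) / (38.1 − 12.5) = 197.09 / 25.6 = 7.699 °C ≈ 7.7 °C.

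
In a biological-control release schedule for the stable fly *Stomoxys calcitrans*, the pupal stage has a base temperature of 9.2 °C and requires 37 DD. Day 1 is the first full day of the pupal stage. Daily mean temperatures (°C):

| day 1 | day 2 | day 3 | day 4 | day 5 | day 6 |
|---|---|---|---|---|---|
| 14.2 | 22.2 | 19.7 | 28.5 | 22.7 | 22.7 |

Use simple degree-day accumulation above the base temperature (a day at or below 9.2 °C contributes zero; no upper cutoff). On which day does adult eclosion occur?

day 4

Daily DD above 9.2 °C: 5.0, 13.0, 10.5, 19.3, 13.5, 13.5.
Cumulative: 5.0, 18.0, 28.5, 47.8, 61.3, 74.8.
The total first reaches 37 DD on day 4.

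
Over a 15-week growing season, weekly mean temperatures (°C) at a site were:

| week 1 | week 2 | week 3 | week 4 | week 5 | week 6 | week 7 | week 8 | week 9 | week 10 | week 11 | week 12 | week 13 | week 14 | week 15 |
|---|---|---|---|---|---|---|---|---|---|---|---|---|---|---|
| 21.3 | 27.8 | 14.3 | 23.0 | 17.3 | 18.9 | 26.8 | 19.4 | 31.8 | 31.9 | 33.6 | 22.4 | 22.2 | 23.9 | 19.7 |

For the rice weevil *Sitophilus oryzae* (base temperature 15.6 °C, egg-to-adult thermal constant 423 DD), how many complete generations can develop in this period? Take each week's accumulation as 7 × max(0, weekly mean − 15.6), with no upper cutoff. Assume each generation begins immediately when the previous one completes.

Weekly DD (7 × max(0, T̄ − 15.6)): 39.9, 85.4, 0.0, 51.8, 11.9, 23.1, 78.4, 26.6, 113.4, 114.1, 126.0, 47.6, 46.2, 58.1, 28.7.
Season total = 851.2 DD.
Complete generations = ⌊851.2 / 423⌋ = 2.

2 generations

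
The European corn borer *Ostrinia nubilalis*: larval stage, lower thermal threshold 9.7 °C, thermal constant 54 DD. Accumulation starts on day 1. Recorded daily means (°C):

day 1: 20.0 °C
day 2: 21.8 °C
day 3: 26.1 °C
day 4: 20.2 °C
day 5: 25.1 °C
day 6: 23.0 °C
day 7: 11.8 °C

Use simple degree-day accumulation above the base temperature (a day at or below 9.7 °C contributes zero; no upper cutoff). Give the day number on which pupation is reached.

Daily DD above 9.7 °C: 10.3, 12.1, 16.4, 10.5, 15.4, 13.3, 2.1.
Cumulative: 10.3, 22.4, 38.8, 49.3, 64.7, 78.0, 80.1.
The total first reaches 54 DD on day 5.

day 5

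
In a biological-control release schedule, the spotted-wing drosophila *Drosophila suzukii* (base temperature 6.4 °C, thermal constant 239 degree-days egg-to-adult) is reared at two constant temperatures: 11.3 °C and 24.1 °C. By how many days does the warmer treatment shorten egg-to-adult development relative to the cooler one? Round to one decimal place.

35.3 days

At 11.3 °C: 239 / (11.3 − 6.4) = 239 / 4.9 = 48.776 d.
At 24.1 °C: 239 / (24.1 − 6.4) = 239 / 17.7 = 13.503 d.
Difference = |48.776 − 13.503| = 35.273 ≈ 35.3 days.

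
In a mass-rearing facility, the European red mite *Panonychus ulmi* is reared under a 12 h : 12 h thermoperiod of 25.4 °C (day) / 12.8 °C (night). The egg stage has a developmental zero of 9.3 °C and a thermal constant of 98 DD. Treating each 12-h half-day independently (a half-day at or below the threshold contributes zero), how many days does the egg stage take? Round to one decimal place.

10.0 days

Day half: max(0, 25.4 − 9.3) × 0.5 = 16.1 × 0.5 = 8.05 DD.
Night half: max(0, 12.8 − 9.3) × 0.5 = 3.5 × 0.5 = 1.75 DD.
Per 24 h: 9.80 DD/day.
Duration = 98 / 9.80 = 10.000 ≈ 10.0 days.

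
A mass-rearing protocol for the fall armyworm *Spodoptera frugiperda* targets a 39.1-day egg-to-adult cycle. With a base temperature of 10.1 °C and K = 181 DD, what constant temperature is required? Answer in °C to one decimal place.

Required daily accumulation = 181 / 39.1 = 4.629 DD/day.
T = T_base + 4.629 = 10.1 + 4.629 = 14.729 ≈ 14.7 °C.

14.7 °C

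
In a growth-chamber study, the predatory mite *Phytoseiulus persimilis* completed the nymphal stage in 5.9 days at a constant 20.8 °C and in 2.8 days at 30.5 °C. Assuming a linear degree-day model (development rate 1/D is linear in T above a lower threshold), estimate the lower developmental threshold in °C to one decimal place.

Under the model K = D·(T − T_b), so D₁·(T₁ − T_b) = D₂·(T₂ − T_b).
5.9·(20.8 − T_b) = 2.8·(30.5 − T_b)
T_b = (5.9·20.8 − 2.8·30.5) / (5.9 − 2.8) = 37.32 / 3.1 = 12.039 °C ≈ 12.0 °C.

12.0 °C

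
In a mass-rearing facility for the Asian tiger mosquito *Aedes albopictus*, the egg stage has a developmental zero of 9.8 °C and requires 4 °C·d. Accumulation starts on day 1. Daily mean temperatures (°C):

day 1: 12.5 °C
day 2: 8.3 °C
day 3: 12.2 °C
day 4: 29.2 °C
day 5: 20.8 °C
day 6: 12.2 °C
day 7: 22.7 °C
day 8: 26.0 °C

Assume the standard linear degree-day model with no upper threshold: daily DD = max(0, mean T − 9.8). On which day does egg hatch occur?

Daily DD above 9.8 °C: 2.7, 0.0, 2.4, 19.4, 11.0, 2.4, 12.9, 16.2.
Cumulative: 2.7, 2.7, 5.1, 24.5, 35.5, 37.9, 50.8, 67.0.
The total first reaches 4 DD on day 3.

day 3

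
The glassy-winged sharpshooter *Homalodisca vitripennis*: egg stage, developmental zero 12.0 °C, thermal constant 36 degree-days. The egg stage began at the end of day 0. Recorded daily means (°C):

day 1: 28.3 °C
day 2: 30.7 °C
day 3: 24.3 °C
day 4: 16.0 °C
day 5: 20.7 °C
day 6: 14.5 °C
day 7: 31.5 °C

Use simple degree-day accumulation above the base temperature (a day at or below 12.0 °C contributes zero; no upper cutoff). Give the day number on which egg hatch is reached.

Daily DD above 12.0 °C: 16.3, 18.7, 12.3, 4.0, 8.7, 2.5, 19.5.
Cumulative: 16.3, 35.0, 47.3, 51.3, 60.0, 62.5, 82.0.
The total first reaches 36 DD on day 3.

day 3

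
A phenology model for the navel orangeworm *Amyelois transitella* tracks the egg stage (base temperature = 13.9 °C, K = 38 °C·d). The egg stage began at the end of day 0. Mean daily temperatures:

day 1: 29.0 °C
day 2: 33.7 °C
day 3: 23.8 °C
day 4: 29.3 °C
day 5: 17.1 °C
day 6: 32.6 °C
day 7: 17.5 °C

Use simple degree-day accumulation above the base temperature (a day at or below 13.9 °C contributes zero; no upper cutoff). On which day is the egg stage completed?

day 3

Daily DD above 13.9 °C: 15.1, 19.8, 9.9, 15.4, 3.2, 18.7, 3.6.
Cumulative: 15.1, 34.9, 44.8, 60.2, 63.4, 82.1, 85.7.
The total first reaches 38 DD on day 3.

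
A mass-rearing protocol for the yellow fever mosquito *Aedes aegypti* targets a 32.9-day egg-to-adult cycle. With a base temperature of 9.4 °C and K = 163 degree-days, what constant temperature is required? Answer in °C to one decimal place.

Required daily accumulation = 163 / 32.9 = 4.954 DD/day.
T = T_base + 4.954 = 9.4 + 4.954 = 14.354 ≈ 14.4 °C.

14.4 °C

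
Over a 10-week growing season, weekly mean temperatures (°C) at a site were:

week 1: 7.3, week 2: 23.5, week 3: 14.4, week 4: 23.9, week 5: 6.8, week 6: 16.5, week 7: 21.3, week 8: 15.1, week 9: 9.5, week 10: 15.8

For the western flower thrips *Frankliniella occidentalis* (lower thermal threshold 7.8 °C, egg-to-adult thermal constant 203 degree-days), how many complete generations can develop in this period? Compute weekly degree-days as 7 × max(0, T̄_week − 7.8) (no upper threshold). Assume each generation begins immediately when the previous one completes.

2 generations

Weekly DD (7 × max(0, T̄ − 7.8)): 0.0, 109.9, 46.2, 112.7, 0.0, 60.9, 94.5, 51.1, 11.9, 56.0.
Season total = 543.2 DD.
Complete generations = ⌊543.2 / 203⌋ = 2.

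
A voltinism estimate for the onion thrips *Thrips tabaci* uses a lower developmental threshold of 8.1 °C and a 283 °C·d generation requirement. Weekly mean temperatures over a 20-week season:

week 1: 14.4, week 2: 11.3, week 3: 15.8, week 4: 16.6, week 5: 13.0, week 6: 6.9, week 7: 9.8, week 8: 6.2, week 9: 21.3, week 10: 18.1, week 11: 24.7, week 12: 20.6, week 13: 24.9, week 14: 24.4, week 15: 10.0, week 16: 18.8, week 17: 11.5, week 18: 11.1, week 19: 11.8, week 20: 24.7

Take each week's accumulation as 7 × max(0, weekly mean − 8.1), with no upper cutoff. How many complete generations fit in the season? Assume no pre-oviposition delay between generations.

Weekly DD (7 × max(0, T̄ − 8.1)): 44.1, 22.4, 53.9, 59.5, 34.3, 0.0, 11.9, 0.0, 92.4, 70.0, 116.2, 87.5, 117.6, 114.1, 13.3, 74.9, 23.8, 21.0, 25.9, 116.2.
Season total = 1099.0 DD.
Complete generations = ⌊1099.0 / 283⌋ = 3.

3 generations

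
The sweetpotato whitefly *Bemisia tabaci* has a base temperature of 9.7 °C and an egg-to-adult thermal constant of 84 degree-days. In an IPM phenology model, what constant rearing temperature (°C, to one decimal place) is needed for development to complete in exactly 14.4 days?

Required daily accumulation = 84 / 14.4 = 5.833 DD/day.
T = T_base + 5.833 = 9.7 + 5.833 = 15.533 ≈ 15.5 °C.

15.5 °C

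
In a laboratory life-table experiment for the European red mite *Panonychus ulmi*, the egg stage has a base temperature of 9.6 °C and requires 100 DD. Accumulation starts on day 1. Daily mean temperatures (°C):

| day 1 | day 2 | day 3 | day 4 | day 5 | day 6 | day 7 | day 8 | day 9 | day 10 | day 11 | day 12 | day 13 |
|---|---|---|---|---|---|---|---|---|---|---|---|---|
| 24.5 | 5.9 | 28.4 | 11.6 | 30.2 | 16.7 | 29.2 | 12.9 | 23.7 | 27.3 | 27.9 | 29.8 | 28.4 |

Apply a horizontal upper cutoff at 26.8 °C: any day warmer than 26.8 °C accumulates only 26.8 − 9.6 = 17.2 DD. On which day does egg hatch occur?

Daily DD above 9.6 °C (capped at 17.2): 14.9, 0.0, 17.2, 2.0, 17.2, 7.1, 17.2, 3.3, 14.1, 17.2, 17.2, 17.2, 17.2.
Cumulative: 14.9, 14.9, 32.1, 34.1, 51.3, 58.4, 75.6, 78.9, 93.0, 110.2, 127.4, 144.6, 161.8.
The total first reaches 100 DD on day 10.

day 10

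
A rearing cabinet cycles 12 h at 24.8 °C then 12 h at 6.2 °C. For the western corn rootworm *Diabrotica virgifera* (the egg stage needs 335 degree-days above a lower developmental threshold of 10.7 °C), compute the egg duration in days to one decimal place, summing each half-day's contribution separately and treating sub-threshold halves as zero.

47.5 days

Day half: max(0, 24.8 − 10.7) × 0.5 = 14.1 × 0.5 = 7.05 DD.
Night half: max(0, 6.2 − 10.7) × 0.5 = 0.0 × 0.5 = 0.00 DD.
Per 24 h: 7.05 DD/day.
Duration = 335 / 7.05 = 47.518 ≈ 47.5 days.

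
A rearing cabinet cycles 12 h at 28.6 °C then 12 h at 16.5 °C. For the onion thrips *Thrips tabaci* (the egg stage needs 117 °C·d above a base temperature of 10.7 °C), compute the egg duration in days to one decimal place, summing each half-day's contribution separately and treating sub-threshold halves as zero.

9.9 days

Day half: max(0, 28.6 − 10.7) × 0.5 = 17.9 × 0.5 = 8.95 DD.
Night half: max(0, 16.5 − 10.7) × 0.5 = 5.8 × 0.5 = 2.90 DD.
Per 24 h: 11.85 DD/day.
Duration = 117 / 11.85 = 9.873 ≈ 9.9 days.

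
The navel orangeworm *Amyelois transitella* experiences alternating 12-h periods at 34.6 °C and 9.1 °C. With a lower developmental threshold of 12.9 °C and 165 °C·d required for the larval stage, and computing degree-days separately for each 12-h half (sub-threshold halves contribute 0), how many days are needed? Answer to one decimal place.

15.2 days

Day half: max(0, 34.6 − 12.9) × 0.5 = 21.7 × 0.5 = 10.85 DD.
Night half: max(0, 9.1 − 12.9) × 0.5 = 0.0 × 0.5 = 0.00 DD.
Per 24 h: 10.85 DD/day.
Duration = 165 / 10.85 = 15.207 ≈ 15.2 days.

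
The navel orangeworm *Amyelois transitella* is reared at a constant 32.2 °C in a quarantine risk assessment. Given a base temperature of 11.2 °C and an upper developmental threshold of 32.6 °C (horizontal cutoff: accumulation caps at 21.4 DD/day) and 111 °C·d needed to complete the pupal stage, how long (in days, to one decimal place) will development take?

5.3 days

Daily accumulation = 32.2 − 11.2 = 21.0 DD/day.
Duration = 111 / 21.0 = 5.286 ≈ 5.3 days.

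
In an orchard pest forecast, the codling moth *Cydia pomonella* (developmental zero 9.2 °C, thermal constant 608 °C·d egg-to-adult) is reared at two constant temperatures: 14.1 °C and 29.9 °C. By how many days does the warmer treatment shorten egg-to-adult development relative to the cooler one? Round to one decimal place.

94.7 days

At 14.1 °C: 608 / (14.1 − 9.2) = 608 / 4.9 = 124.082 d.
At 29.9 °C: 608 / (29.9 − 9.2) = 608 / 20.7 = 29.372 d.
Difference = |124.082 − 29.372| = 94.710 ≈ 94.7 days.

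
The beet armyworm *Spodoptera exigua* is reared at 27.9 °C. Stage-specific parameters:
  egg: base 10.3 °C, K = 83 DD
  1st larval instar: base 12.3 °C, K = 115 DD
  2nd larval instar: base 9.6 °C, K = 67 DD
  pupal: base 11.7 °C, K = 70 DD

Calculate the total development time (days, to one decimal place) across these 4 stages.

20.1 days

egg: 83 / (27.9 − 10.3) = 83 / 17.6 = 4.716 d.
1st larval instar: 115 / (27.9 − 12.3) = 115 / 15.6 = 7.372 d.
2nd larval instar: 67 / (27.9 − 9.6) = 67 / 18.3 = 3.661 d.
pupal: 70 / (27.9 − 11.7) = 70 / 16.2 = 4.321 d.
Sum = 20.070 ≈ 20.1 days.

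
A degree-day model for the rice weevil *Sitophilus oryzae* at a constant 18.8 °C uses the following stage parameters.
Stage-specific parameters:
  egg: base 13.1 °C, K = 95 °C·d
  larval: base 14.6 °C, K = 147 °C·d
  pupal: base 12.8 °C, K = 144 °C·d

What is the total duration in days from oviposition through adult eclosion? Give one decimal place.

75.7 days

egg: 95 / (18.8 − 13.1) = 95 / 5.7 = 16.667 d.
larval: 147 / (18.8 − 14.6) = 147 / 4.2 = 35.000 d.
pupal: 144 / (18.8 − 12.8) = 144 / 6.0 = 24.000 d.
Sum = 75.667 ≈ 75.7 days.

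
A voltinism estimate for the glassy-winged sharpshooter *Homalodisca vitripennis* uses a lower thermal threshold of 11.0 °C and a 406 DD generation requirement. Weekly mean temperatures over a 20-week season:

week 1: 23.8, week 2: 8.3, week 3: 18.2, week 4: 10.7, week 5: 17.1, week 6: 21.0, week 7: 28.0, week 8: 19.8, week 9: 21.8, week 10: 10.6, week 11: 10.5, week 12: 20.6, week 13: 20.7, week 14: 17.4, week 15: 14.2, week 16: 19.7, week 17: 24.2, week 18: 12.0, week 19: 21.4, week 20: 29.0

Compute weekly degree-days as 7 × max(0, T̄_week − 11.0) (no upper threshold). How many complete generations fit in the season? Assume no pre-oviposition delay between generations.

Weekly DD (7 × max(0, T̄ − 11.0)): 89.6, 0.0, 50.4, 0.0, 42.7, 70.0, 119.0, 61.6, 75.6, 0.0, 0.0, 67.2, 67.9, 44.8, 22.4, 60.9, 92.4, 7.0, 72.8, 126.0.
Season total = 1070.3 DD.
Complete generations = ⌊1070.3 / 406⌋ = 2.

2 generations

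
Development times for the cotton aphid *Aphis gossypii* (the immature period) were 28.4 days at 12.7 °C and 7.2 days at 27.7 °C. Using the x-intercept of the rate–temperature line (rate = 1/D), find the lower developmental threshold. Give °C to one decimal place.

Equal thermal constants: D₁(T₁ − T_b) = D₂(T₂ − T_b).
28.4·(12.7 − T_b) = 7.2·(27.7 − T_b)
T_b = (28.4·12.7 − 7.2·27.7) / (28.4 − 7.2) = 161.24 / 21.2 = 7.606 °C ≈ 7.6 °C.

7.6 °C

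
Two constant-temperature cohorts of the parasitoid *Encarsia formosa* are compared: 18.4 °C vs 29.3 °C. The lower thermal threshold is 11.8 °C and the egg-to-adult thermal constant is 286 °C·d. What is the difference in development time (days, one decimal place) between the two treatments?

At 18.4 °C: 286 / (18.4 − 11.8) = 286 / 6.6 = 43.333 d.
At 29.3 °C: 286 / (29.3 − 11.8) = 286 / 17.5 = 16.343 d.
Difference = |43.333 − 16.343| = 26.990 ≈ 27.0 days.

27.0 days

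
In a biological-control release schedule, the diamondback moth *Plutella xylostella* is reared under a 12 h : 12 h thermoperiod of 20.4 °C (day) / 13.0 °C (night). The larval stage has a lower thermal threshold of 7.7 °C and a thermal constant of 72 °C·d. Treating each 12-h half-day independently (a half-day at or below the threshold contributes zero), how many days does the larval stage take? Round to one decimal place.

Day half: max(0, 20.4 − 7.7) × 0.5 = 12.7 × 0.5 = 6.35 DD.
Night half: max(0, 13.0 − 7.7) × 0.5 = 5.3 × 0.5 = 2.65 DD.
Per 24 h: 9.00 DD/day.
Duration = 72 / 9.00 = 8.000 ≈ 8.0 days.

8.0 days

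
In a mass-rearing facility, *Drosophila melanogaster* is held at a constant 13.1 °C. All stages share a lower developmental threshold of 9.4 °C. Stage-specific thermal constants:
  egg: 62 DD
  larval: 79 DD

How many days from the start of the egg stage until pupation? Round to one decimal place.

Daily accumulation at 13.1 °C = 13.1 − 9.4 = 3.7 DD/day.
Total K = 62 + 79 = 141 DD.
Total duration = 141 / 3.7 = 38.108 ≈ 38.1 days.

38.1 days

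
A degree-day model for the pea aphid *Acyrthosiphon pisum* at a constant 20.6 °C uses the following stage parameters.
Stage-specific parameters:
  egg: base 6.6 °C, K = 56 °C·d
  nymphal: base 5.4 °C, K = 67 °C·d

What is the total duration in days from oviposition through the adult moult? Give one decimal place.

egg: 56 / (20.6 − 6.6) = 56 / 14.0 = 4.000 d.
nymphal: 67 / (20.6 − 5.4) = 67 / 15.2 = 4.408 d.
Sum = 8.408 ≈ 8.4 days.

8.4 days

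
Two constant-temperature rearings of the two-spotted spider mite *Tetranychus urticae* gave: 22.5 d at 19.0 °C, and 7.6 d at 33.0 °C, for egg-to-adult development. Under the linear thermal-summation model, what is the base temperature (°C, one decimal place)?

11.9 °C

Under the model K = D·(T − T_b), so D₁·(T₁ − T_b) = D₂·(T₂ − T_b).
22.5·(19.0 − T_b) = 7.6·(33.0 − T_b)
T_b = (22.5·19.0 − 7.6·33.0) / (22.5 − 7.6) = 176.70 / 14.9 = 11.859 °C ≈ 11.9 °C.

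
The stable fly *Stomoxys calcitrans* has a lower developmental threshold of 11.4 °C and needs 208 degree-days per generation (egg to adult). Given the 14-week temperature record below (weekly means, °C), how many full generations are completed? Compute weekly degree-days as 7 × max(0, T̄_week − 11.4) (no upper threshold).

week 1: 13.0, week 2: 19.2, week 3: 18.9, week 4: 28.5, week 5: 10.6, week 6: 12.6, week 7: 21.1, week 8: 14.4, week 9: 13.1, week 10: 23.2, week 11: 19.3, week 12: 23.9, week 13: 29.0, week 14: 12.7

3 generations

Weekly DD (7 × max(0, T̄ − 11.4)): 11.2, 54.6, 52.5, 119.7, 0.0, 8.4, 67.9, 21.0, 11.9, 82.6, 55.3, 87.5, 123.2, 9.1.
Season total = 704.9 DD.
Complete generations = ⌊704.9 / 208⌋ = 3.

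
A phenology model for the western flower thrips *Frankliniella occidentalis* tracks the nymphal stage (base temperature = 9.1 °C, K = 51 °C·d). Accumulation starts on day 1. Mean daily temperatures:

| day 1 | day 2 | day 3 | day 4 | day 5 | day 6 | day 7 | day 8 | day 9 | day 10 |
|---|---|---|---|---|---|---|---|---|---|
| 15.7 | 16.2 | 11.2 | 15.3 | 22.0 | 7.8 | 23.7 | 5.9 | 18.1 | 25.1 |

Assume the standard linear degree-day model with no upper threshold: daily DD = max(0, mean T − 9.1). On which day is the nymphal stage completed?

Daily DD above 9.1 °C: 6.6, 7.1, 2.1, 6.2, 12.9, 0.0, 14.6, 0.0, 9.0, 16.0.
Cumulative: 6.6, 13.7, 15.8, 22.0, 34.9, 34.9, 49.5, 49.5, 58.5, 74.5.
The total first reaches 51 DD on day 9.

day 9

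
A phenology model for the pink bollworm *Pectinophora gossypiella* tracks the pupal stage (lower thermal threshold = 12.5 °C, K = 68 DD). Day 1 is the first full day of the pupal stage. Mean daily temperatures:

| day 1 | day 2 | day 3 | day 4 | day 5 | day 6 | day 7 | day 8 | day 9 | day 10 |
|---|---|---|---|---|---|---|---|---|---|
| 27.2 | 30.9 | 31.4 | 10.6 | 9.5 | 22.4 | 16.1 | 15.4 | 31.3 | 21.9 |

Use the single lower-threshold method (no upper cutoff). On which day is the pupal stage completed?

Daily DD above 12.5 °C: 14.7, 18.4, 18.9, 0.0, 0.0, 9.9, 3.6, 2.9, 18.8, 9.4.
Cumulative: 14.7, 33.1, 52.0, 52.0, 52.0, 61.9, 65.5, 68.4, 87.2, 96.6.
The total first reaches 68 DD on day 8.

day 8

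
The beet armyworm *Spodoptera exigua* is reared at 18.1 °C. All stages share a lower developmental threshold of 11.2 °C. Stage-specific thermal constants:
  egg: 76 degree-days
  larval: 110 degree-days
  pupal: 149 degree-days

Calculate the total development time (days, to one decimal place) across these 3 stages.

48.6 days

Daily accumulation at 18.1 °C = 18.1 − 11.2 = 6.9 DD/day.
Total K = 76 + 110 + 149 = 335 DD.
Total duration = 335 / 6.9 = 48.551 ≈ 48.6 days.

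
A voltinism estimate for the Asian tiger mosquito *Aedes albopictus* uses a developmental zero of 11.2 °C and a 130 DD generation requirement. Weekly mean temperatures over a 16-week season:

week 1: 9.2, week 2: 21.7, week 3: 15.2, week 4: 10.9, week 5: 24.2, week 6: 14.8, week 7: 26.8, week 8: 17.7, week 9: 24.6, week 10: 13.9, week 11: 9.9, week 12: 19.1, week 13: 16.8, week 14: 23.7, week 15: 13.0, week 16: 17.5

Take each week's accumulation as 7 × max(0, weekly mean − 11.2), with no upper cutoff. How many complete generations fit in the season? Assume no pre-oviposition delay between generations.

Weekly DD (7 × max(0, T̄ − 11.2)): 0.0, 73.5, 28.0, 0.0, 91.0, 25.2, 109.2, 45.5, 93.8, 18.9, 0.0, 55.3, 39.2, 87.5, 12.6, 44.1.
Season total = 723.8 DD.
Complete generations = ⌊723.8 / 130⌋ = 5.

5 generations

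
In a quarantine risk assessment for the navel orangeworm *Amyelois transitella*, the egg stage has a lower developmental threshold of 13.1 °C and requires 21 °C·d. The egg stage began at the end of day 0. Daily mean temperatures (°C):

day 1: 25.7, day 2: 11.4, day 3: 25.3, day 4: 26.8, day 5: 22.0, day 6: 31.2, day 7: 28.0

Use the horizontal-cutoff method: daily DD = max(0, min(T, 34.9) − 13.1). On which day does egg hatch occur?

Daily DD above 13.1 °C (capped at 21.8): 12.6, 0.0, 12.2, 13.7, 8.9, 18.1, 14.9.
Cumulative: 12.6, 12.6, 24.8, 38.5, 47.4, 65.5, 80.4.
The total first reaches 21 DD on day 3.

day 3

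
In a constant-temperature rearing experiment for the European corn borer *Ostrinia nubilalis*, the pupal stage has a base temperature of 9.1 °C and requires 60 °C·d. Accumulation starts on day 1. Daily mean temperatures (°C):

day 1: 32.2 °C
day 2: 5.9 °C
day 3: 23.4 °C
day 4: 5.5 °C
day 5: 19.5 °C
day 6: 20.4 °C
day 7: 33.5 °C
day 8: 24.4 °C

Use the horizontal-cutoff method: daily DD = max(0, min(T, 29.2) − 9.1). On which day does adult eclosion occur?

Daily DD above 9.1 °C (capped at 20.1): 20.1, 0.0, 14.3, 0.0, 10.4, 11.3, 20.1, 15.3.
Cumulative: 20.1, 20.1, 34.4, 34.4, 44.8, 56.1, 76.2, 91.5.
The total first reaches 60 DD on day 7.

day 7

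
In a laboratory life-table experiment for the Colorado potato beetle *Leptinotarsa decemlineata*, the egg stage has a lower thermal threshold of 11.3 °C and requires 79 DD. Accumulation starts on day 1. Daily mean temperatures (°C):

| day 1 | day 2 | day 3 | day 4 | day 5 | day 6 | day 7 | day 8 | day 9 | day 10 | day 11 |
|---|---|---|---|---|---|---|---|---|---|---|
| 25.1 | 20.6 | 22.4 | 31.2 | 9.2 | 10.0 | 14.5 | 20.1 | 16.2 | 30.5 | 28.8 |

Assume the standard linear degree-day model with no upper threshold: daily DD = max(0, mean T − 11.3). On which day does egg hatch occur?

day 10

Daily DD above 11.3 °C: 13.8, 9.3, 11.1, 19.9, 0.0, 0.0, 3.2, 8.8, 4.9, 19.2, 17.5.
Cumulative: 13.8, 23.1, 34.2, 54.1, 54.1, 54.1, 57.3, 66.1, 71.0, 90.2, 107.7.
The total first reaches 79 DD on day 10.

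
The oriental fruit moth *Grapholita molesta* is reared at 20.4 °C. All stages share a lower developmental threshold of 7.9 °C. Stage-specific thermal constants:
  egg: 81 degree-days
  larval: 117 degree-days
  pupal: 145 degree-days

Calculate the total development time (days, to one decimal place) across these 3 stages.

Daily accumulation at 20.4 °C = 20.4 − 7.9 = 12.5 DD/day.
Total K = 81 + 117 + 145 = 343 DD.
Total duration = 343 / 12.5 = 27.440 ≈ 27.4 days.

27.4 days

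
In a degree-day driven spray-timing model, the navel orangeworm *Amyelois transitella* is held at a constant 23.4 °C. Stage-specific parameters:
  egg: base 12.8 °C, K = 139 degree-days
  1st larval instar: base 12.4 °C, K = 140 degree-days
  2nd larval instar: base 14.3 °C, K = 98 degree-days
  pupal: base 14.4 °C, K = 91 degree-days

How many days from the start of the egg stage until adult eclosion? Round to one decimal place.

46.7 days

egg: 139 / (23.4 − 12.8) = 139 / 10.6 = 13.113 d.
1st larval instar: 140 / (23.4 − 12.4) = 140 / 11.0 = 12.727 d.
2nd larval instar: 98 / (23.4 − 14.3) = 98 / 9.1 = 10.769 d.
pupal: 91 / (23.4 − 14.4) = 91 / 9.0 = 10.111 d.
Sum = 46.721 ≈ 46.7 days.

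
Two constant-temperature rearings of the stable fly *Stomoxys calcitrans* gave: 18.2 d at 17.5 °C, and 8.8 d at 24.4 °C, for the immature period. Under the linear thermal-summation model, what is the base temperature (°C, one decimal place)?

Under the model K = D·(T − T_b), so D₁·(T₁ − T_b) = D₂·(T₂ − T_b).
18.2·(17.5 − T_b) = 8.8·(24.4 − T_b)
T_b = (18.2·17.5 − 8.8·24.4) / (18.2 − 8.8) = 103.78 / 9.4 = 11.040 °C ≈ 11.0 °C.

11.0 °C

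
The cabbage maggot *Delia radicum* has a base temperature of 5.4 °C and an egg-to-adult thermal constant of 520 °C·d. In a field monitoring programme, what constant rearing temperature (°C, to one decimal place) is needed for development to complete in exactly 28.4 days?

23.7 °C

Required daily accumulation = 520 / 28.4 = 18.310 DD/day.
T = T_base + 18.310 = 5.4 + 18.310 = 23.710 ≈ 23.7 °C.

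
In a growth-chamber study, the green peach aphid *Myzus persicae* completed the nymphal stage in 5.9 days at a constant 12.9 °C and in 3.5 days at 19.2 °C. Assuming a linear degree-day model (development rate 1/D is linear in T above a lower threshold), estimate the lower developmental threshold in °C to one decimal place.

Equal thermal constants: D₁(T₁ − T_b) = D₂(T₂ − T_b).
5.9·(12.9 − T_b) = 3.5·(19.2 − T_b)
T_b = (5.9·12.9 − 3.5·19.2) / (5.9 − 3.5) = 8.91 / 2.4 = 3.713 °C ≈ 3.7 °C.

3.7 °C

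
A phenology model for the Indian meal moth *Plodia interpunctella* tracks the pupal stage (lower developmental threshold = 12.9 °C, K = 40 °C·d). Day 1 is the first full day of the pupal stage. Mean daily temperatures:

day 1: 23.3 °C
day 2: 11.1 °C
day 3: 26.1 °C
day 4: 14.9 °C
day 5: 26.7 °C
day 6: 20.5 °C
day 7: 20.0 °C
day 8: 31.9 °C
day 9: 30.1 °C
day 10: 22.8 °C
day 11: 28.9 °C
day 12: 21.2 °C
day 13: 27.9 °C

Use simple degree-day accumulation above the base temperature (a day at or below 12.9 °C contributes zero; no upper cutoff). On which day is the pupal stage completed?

Daily DD above 12.9 °C: 10.4, 0.0, 13.2, 2.0, 13.8, 7.6, 7.1, 19.0, 17.2, 9.9, 16.0, 8.3, 15.0.
Cumulative: 10.4, 10.4, 23.6, 25.6, 39.4, 47.0, 54.1, 73.1, 90.3, 100.2, 116.2, 124.5, 139.5.
The total first reaches 40 DD on day 6.

day 6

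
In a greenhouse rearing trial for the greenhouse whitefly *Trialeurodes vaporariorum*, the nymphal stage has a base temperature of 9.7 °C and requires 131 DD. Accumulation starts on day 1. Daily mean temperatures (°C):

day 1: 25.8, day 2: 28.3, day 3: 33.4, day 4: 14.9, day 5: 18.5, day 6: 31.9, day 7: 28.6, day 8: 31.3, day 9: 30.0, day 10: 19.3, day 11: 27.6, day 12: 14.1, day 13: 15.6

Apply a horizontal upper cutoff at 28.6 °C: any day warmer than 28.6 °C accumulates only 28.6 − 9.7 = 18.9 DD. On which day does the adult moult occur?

Daily DD above 9.7 °C (capped at 18.9): 16.1, 18.6, 18.9, 5.2, 8.8, 18.9, 18.9, 18.9, 18.9, 9.6, 17.9, 4.4, 5.9.
Cumulative: 16.1, 34.7, 53.6, 58.8, 67.6, 86.5, 105.4, 124.3, 143.2, 152.8, 170.7, 175.1, 181.0.
The total first reaches 131 DD on day 9.

day 9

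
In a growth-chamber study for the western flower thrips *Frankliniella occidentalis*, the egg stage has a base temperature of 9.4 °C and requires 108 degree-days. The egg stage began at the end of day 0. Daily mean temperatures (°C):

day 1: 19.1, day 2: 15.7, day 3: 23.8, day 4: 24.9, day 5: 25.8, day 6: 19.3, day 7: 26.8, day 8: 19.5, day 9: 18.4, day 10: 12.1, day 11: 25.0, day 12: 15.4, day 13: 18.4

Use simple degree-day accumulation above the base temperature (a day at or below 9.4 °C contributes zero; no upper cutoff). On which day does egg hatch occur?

Daily DD above 9.4 °C: 9.7, 6.3, 14.4, 15.5, 16.4, 9.9, 17.4, 10.1, 9.0, 2.7, 15.6, 6.0, 9.0.
Cumulative: 9.7, 16.0, 30.4, 45.9, 62.3, 72.2, 89.6, 99.7, 108.7, 111.4, 127.0, 133.0, 142.0.
The total first reaches 108 DD on day 9.

day 9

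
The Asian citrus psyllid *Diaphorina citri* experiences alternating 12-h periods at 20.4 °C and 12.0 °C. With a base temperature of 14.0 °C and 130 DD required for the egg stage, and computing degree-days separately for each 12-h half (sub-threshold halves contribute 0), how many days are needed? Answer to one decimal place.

40.6 days

Day half: max(0, 20.4 − 14.0) × 0.5 = 6.4 × 0.5 = 3.20 DD.
Night half: max(0, 12.0 − 14.0) × 0.5 = 0.0 × 0.5 = 0.00 DD.
Per 24 h: 3.20 DD/day.
Duration = 130 / 3.20 = 40.625 ≈ 40.6 days.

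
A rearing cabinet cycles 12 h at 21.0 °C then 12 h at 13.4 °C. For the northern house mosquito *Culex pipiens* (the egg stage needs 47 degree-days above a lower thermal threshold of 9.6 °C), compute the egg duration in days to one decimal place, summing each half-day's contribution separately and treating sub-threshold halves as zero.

6.2 days

Day half: max(0, 21.0 − 9.6) × 0.5 = 11.4 × 0.5 = 5.70 DD.
Night half: max(0, 13.4 − 9.6) × 0.5 = 3.8 × 0.5 = 1.90 DD.
Per 24 h: 7.60 DD/day.
Duration = 47 / 7.60 = 6.184 ≈ 6.2 days.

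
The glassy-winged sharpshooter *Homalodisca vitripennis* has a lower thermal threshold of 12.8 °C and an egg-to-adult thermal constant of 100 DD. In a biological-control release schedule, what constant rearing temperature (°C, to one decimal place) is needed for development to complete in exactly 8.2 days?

25.0 °C

Required daily accumulation = 100 / 8.2 = 12.195 DD/day.
T = T_base + 12.195 = 12.8 + 12.195 = 24.995 ≈ 25.0 °C.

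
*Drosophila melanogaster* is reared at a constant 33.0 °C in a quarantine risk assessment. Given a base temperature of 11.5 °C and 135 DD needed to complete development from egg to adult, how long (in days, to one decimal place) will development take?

Daily accumulation = 33.0 − 11.5 = 21.5 DD/day.
Duration = 135 / 21.5 = 6.279 ≈ 6.3 days.

6.3 days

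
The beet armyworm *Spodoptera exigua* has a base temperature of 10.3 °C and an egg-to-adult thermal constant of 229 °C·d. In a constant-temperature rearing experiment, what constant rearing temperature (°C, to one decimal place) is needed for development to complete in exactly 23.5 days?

Required daily accumulation = 229 / 23.5 = 9.745 DD/day.
T = T_base + 9.745 = 10.3 + 9.745 = 20.045 ≈ 20.0 °C.

20.0 °C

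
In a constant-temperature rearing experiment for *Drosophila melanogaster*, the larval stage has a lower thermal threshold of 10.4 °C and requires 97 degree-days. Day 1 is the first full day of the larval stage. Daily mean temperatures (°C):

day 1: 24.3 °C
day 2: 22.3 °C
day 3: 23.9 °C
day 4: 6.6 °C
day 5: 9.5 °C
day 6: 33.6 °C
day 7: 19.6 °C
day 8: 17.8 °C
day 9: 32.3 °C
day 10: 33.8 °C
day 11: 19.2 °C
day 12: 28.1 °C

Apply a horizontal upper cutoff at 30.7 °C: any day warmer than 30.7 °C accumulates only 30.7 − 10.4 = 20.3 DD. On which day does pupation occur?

Daily DD above 10.4 °C (capped at 20.3): 13.9, 11.9, 13.5, 0.0, 0.0, 20.3, 9.2, 7.4, 20.3, 20.3, 8.8, 17.7.
Cumulative: 13.9, 25.8, 39.3, 39.3, 39.3, 59.6, 68.8, 76.2, 96.5, 116.8, 125.6, 143.3.
The total first reaches 97 DD on day 10.

day 10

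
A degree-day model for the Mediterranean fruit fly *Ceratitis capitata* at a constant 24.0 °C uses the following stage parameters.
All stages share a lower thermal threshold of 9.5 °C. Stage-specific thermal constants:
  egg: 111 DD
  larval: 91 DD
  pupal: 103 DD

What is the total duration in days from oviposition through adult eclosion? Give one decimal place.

21.0 days

Daily accumulation at 24.0 °C = 24.0 − 9.5 = 14.5 DD/day.
Total K = 111 + 91 + 103 = 305 DD.
Total duration = 305 / 14.5 = 21.034 ≈ 21.0 days.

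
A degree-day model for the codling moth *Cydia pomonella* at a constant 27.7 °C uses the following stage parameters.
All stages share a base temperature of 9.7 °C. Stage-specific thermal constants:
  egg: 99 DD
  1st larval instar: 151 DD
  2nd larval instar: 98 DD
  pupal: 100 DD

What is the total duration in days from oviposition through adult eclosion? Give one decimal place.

Daily accumulation at 27.7 °C = 27.7 − 9.7 = 18.0 DD/day.
Total K = 99 + 151 + 98 + 100 = 448 DD.
Total duration = 448 / 18.0 = 24.889 ≈ 24.9 days.

24.9 days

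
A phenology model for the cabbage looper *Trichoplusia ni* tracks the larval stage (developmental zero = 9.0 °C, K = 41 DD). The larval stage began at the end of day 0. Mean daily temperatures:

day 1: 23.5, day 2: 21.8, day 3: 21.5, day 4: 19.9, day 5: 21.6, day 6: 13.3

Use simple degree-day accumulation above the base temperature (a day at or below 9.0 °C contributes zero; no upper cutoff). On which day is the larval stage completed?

day 4

Daily DD above 9.0 °C: 14.5, 12.8, 12.5, 10.9, 12.6, 4.3.
Cumulative: 14.5, 27.3, 39.8, 50.7, 63.3, 67.6.
The total first reaches 41 DD on day 4.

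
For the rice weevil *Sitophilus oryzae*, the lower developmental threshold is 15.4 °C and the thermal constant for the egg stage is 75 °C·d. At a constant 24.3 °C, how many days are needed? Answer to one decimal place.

Daily accumulation = 24.3 − 15.4 = 8.9 DD/day.
Duration = 75 / 8.9 = 8.427 ≈ 8.4 days.

8.4 days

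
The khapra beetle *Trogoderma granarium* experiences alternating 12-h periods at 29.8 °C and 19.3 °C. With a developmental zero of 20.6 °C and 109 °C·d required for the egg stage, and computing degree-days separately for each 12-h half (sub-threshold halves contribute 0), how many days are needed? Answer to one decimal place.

23.7 days

Day half: max(0, 29.8 − 20.6) × 0.5 = 9.2 × 0.5 = 4.60 DD.
Night half: max(0, 19.3 − 20.6) × 0.5 = 0.0 × 0.5 = 0.00 DD.
Per 24 h: 4.60 DD/day.
Duration = 109 / 4.60 = 23.696 ≈ 23.7 days.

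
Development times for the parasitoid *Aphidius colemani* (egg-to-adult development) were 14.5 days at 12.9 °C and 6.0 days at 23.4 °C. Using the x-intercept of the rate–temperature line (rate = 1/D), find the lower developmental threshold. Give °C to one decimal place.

Linear rate model ⇒ the product D·(T − T_b) is constant across temperatures.
14.5·(12.9 − T_b) = 6.0·(23.4 − T_b)
T_b = (14.5·12.9 − 6.0·23.4) / (14.5 − 6.0) = 46.65 / 8.5 = 5.488 °C ≈ 5.5 °C.

5.5 °C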